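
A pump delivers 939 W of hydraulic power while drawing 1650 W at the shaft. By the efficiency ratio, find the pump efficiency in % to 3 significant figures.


Approach: apply the efficiency ratio, eta = (P_out/P_in)*100.
eta = (939 / 1650) * 100 = 56.9 %
Therefore the pump efficiency = 56.9 %.


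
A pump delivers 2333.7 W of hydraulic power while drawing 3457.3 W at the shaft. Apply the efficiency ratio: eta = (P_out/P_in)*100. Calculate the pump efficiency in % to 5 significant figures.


eta = (2333.7 / 3457.3) * 100 = 67.501 %
Therefore the pump efficiency = 67.501 %.


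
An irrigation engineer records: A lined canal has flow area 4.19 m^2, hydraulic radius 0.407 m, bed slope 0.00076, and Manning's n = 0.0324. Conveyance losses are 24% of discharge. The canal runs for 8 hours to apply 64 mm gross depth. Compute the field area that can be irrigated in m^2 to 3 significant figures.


Approach: apply Manning's equation with a conveyance and depth budget, Q = (1/n)*A*R^(2/3)*S^(1/2); Q_field = Q*(1-loss); Area = Q_field*t/(d/1000).
Step 1 — canal discharge (Manning's equation):
  Q = (1/0.0324) * 4.19 * 0.407^(2/3) * 0.00076^(1/2) = 1.9580 m^3/s
Step 2 — delivered flow: Q_field = 1.9580*(1 - 24/100) = 1.4881 m^3/s
Step 3 — volume delivered: V = 1.4881 * 8*3600 = 42856 m^3
Step 4 — area served: A = V / (depth/1000) = 42856 / 0.064 = 670000 m^2
Therefore the field area that can be irrigated = 670000 m^2.


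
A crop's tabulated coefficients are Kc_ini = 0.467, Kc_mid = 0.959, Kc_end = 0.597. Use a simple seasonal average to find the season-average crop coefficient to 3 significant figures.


Approach: apply a simple seasonal average, Kc_avg = (Kc_ini + Kc_mid + Kc_end)/3.
Kc_avg = (0.467 + 0.959 + 0.597)/3 = 0.674
Therefore the season-average crop coefficient = 0.674.


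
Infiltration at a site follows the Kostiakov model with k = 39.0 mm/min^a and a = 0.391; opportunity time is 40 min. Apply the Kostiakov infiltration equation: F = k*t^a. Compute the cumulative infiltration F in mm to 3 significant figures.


F = 39.0 * 40^0.391 = 165 mm
Therefore the cumulative infiltration F = 165 mm.


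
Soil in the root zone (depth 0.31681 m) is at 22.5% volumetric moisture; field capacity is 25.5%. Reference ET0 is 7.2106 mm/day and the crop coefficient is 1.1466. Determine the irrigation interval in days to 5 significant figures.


Approach: apply soil-water budget scheduling, SMD = (FC-theta)/100*depth*1000; ETc = ET0*Kc; interval = SMD/ETc.
Step 1 — soil moisture deficit:
  SMD = (25.5 - 22.5)/100 * 0.31681 * 1000 = 9.504300 mm
Step 2 — daily crop ET (ETc = ET0*Kc):
  ETc = 7.2106 * 1.1466 = 8.267674 mm/day
Step 3 — irrigation interval (SMD/ETc):
  interval = 9.504300 / 8.267674 = 1.1496 days
Therefore the irrigation interval = 1.1496 days.


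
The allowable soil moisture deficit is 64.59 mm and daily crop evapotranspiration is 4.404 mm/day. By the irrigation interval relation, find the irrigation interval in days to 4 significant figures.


Approach: apply the irrigation interval relation, interval = SMD / ETc.
interval = 64.59 / 4.404 = 14.67 days
Therefore the irrigation interval = 14.67 days.


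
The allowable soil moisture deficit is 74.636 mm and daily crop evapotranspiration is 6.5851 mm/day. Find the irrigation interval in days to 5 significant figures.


Approach: apply the irrigation interval relation, interval = SMD / ETc.
interval = 74.636 / 6.5851 = 11.334 days
Therefore the irrigation interval = 11.334 days.


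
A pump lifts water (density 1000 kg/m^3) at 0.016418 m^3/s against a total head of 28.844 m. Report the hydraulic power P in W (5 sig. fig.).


Approach: apply the hydraulic power relation, P = rho*g*Q*H.
P = 1000 * 9.81 * 0.016418 * 28.844 = 4645.6 W
Therefore the hydraulic power P = 4645.6 W.


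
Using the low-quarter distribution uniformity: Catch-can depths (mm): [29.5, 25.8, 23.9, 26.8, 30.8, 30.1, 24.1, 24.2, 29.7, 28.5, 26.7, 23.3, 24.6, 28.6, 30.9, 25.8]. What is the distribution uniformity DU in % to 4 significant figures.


Approach: apply the low-quarter distribution uniformity, DU = (mean of lowest quarter of readings / overall mean)*100.
sorted lowest 4 of 16: [23.3, 23.9, 24.1, 24.2] -> mean = 23.8750 mm
overall mean = 27.0813 mm
DU = (23.8750/27.0813)*100 = 88.16 %
Therefore the distribution uniformity DU = 88.16 %.


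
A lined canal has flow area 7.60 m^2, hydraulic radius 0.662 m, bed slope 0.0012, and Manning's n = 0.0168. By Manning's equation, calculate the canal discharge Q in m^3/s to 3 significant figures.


Approach: apply Manning's equation, Q = (1/n)*A*R^(2/3)*S^(1/2).
Q = (1/0.0168) * 7.60 * 0.662^(2/3) * 0.0012^(1/2) = 11.9 m^3/s
Therefore the canal discharge Q = 11.9 m^3/s.


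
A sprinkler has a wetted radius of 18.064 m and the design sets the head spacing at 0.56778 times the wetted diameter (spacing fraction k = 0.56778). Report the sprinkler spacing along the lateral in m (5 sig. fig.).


Approach: apply the sprinkler spacing rule (spacing as a fraction of wetted diameter), S = k*(2*R).
S = 0.56778 * (2 * 18.064) = 20.513 m
Therefore the sprinkler spacing along the lateral = 20.513 m.


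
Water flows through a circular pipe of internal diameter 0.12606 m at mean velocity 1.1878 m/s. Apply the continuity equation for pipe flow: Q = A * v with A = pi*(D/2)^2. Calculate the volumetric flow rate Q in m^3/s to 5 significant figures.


A = pi*(0.12606/2)^2 = 0.01248086 m^2
Q = 0.01248086 * 1.1878 = 0.014825 m^3/s
Therefore the volumetric flow rate Q = 0.014825 m^3/s.


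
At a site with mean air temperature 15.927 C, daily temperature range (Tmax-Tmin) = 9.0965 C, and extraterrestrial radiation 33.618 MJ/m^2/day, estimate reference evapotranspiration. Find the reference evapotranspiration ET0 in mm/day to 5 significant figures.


Approach: apply the Hargreaves-Samani method, ET0 = 0.0023*(Tmean+17.8)*sqrt(Tmax-Tmin)*0.408*Ra.
ET0 = 0.0023*(15.927+17.8)*sqrt(9.0965)*0.408*33.618 = 3.2090 mm/day
Therefore the reference evapotranspiration ET0 = 3.2090 mm/day.


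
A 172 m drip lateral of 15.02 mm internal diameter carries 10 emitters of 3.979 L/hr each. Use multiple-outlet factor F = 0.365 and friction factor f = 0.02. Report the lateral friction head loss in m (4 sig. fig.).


Approach: apply Darcy-Weisbach with the multiple-outlet F-factor, Q = n*q/(3600*1000) m^3/s; v = Q/A; hf = F*f*(L/D)*(v^2/(2g)).
Q = 10*3.979/(3600*1000) = 1.10528e-05 m^3/s
A = pi*(15.02e-3/2)^2 = 1.77186e-04 m^2, so v = Q/A = 0.0623795 m/s
hf = 0.365*0.02*(172/0.01502)*(0.0623795^2/(2*9.81)) = 0.01658 m
Therefore the lateral friction head loss = 0.01658 m.


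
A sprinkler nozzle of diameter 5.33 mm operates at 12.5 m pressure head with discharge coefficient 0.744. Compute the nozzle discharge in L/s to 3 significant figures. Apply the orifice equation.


Approach: apply the orifice equation, Q = Cd*A*sqrt(2*g*h), A = pi*(d/2)^2.
A = pi*(5.33e-3/2)^2 = 2.2312e-05 m^2
Q = 0.744 * 2.2312e-05 * sqrt(2*9.81*12.5) * 1000 = 0.260 L/s
Therefore the nozzle discharge = 0.260 L/s.


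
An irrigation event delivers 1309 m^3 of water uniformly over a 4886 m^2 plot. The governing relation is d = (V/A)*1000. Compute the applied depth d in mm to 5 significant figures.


d = (1309 / 4886) * 1000 = 267.91 mm
Therefore the applied depth d = 267.91 mm.


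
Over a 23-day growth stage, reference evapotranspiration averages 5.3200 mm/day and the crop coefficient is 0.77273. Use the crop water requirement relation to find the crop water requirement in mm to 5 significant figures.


Approach: apply the crop water requirement relation, CWR = ET0 * Kc * days.
CWR = 5.3200 * 0.77273 * 23 = 94.551 mm
Therefore the crop water requirement = 94.551 mm.


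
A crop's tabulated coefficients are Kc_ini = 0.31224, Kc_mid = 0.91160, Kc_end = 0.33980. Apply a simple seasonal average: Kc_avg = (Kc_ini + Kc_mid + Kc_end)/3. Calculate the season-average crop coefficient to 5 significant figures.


Kc_avg = (0.31224 + 0.91160 + 0.33980)/3 = 0.52121
Therefore the season-average crop coefficient = 0.52121.


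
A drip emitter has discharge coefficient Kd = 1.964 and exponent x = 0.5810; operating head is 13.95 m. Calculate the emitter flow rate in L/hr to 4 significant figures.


Approach: apply the emitter characteristic equation, q = Kd * h^x.
q = 1.964 * 13.95^0.5810 = 9.081 L/hr
Therefore the emitter flow rate = 9.081 L/hr.


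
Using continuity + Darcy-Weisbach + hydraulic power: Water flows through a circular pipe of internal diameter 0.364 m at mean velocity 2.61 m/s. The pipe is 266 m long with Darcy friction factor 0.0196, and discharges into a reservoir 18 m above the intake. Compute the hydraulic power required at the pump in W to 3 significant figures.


Approach: apply continuity + Darcy-Weisbach + hydraulic power, Q = A*v; hf = f*(L/D)*(v^2/(2g)); H = static + hf; P = rho*g*Q*H.
Step 1 — flow rate (continuity, Q = A*v):
  A = pi*(0.364/2)^2 = 0.10406 m^2
  Q = 0.10406 * 2.61 = 0.27160 m^3/s
Step 2 — friction head loss (Darcy-Weisbach):
  hf = 0.0196 * (266/0.364) * (2.61^2 / (2*9.81))
  hf = 4.9730 m
Step 3 — total head: H = 18 + 4.9730 = 22.973 m
Step 4 — hydraulic power (P = rho*g*Q*H):
  P = 1000 * 9.81 * 0.27160 * 22.973 = 61200 W
Therefore the hydraulic power required at the pump = 61200 W.


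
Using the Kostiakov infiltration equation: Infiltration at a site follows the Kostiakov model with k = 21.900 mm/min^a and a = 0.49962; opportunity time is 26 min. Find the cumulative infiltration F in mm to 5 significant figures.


Approach: apply the Kostiakov infiltration equation, F = k*t^a.
F = 21.900 * 26^0.49962 = 111.53 mm
Therefore the cumulative infiltration F = 111.53 mm.


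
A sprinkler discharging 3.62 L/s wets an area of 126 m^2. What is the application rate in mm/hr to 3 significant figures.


Approach: apply the application rate relation, rate = (Q/A)*3600.
rate = (3.62 / 126) * 3600 = 103 mm/hr
Therefore the application rate = 103 mm/hr.


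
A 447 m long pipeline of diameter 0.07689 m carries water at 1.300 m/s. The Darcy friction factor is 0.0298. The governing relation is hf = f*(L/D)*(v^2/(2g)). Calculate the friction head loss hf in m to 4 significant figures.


hf = 0.0298 * (447/0.07689) * (1.300^2 / (2*9.81))
hf = 14.92 m
Therefore the friction head loss hf = 14.92 m.


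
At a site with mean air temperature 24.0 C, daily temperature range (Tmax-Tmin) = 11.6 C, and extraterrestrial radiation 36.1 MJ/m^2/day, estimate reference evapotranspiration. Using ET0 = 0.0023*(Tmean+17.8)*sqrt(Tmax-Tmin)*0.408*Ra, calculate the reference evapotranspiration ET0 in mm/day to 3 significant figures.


ET0 = 0.0023*(24.0+17.8)*sqrt(11.6)*0.408*36.1 = 4.82 mm/day
Therefore the reference evapotranspiration ET0 = 4.82 mm/day.


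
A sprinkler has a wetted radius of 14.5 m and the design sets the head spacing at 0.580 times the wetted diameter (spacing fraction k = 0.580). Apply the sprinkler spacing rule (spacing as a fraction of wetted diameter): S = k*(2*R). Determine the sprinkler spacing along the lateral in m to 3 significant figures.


S = 0.580 * (2 * 14.5) = 16.8 m
Therefore the sprinkler spacing along the lateral = 16.8 m.


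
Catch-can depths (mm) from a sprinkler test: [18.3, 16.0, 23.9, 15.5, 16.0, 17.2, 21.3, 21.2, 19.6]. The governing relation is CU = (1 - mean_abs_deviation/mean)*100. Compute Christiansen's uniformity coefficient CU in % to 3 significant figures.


mean = 18.778 mm
mean |d_i - mean| = 2.4198 mm
CU = (1 - 2.4198/18.778)*100 = 87.1 %
Therefore Christiansen's uniformity coefficient CU = 87.1 %.


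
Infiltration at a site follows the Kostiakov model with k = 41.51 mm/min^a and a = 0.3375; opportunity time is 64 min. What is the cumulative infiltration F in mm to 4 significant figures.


Approach: apply the Kostiakov infiltration equation, F = k*t^a.
F = 41.51 * 64^0.3375 = 168.9 mm
Therefore the cumulative infiltration F = 168.9 mm.


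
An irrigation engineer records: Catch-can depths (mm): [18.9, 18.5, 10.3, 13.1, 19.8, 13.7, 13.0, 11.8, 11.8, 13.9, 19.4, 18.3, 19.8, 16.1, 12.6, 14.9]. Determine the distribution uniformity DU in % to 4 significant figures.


Approach: apply the low-quarter distribution uniformity, DU = (mean of lowest quarter of readings / overall mean)*100.
sorted lowest 4 of 16: [10.3, 11.8, 11.8, 12.6] -> mean = 11.6250 mm
overall mean = 15.3688 mm
DU = (11.6250/15.3688)*100 = 75.64 %
Therefore the distribution uniformity DU = 75.64 %.


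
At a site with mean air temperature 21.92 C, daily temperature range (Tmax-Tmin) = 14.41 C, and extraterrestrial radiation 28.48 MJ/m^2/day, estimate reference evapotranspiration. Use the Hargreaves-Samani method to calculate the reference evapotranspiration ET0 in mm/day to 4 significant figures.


Approach: apply the Hargreaves-Samani method, ET0 = 0.0023*(Tmean+17.8)*sqrt(Tmax-Tmin)*0.408*Ra.
ET0 = 0.0023*(21.92+17.8)*sqrt(14.41)*0.408*28.48 = 4.030 mm/day
Therefore the reference evapotranspiration ET0 = 4.030 mm/day.


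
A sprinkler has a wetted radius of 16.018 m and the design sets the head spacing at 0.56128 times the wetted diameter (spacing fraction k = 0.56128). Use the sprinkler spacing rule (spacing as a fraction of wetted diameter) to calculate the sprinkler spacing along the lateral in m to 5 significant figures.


Approach: apply the sprinkler spacing rule (spacing as a fraction of wetted diameter), S = k*(2*R).
S = 0.56128 * (2 * 16.018) = 17.981 m
Therefore the sprinkler spacing along the lateral = 17.981 m.


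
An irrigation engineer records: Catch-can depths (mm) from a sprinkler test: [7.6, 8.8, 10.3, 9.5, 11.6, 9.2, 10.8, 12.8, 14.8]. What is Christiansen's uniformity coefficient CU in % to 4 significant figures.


Approach: apply Christiansen's uniformity coefficient, CU = (1 - mean_abs_deviation/mean)*100.
mean = 10.6000 mm
mean |d_i - mean| = 1.68889 mm
CU = (1 - 1.68889/10.6000)*100 = 84.07 %
Therefore Christiansen's uniformity coefficient CU = 84.07 %.


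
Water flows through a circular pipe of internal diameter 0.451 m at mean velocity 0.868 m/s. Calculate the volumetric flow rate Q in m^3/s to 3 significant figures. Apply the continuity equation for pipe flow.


Approach: apply the continuity equation for pipe flow, Q = A * v with A = pi*(D/2)^2.
A = pi*(0.451/2)^2 = 0.15975 m^2
Q = 0.15975 * 0.868 = 0.139 m^3/s
Therefore the volumetric flow rate Q = 0.139 m^3/s.


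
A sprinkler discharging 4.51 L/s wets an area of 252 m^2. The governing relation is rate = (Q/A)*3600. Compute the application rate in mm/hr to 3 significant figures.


rate = (4.51 / 252) * 3600 = 64.4 mm/hr
Therefore the application rate = 64.4 mm/hr.


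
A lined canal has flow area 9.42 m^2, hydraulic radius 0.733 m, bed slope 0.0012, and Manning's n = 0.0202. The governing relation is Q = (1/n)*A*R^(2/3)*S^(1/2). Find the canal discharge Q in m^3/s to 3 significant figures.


Q = (1/0.0202) * 9.42 * 0.733^(2/3) * 0.0012^(1/2) = 13.1 m^3/s
Therefore the canal discharge Q = 13.1 m^3/s.


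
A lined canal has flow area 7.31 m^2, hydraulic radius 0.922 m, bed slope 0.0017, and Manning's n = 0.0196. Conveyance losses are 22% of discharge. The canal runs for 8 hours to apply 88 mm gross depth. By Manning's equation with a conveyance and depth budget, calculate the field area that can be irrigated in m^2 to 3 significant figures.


Approach: apply Manning's equation with a conveyance and depth budget, Q = (1/n)*A*R^(2/3)*S^(1/2); Q_field = Q*(1-loss); Area = Q_field*t/(d/1000).
Step 1 — canal discharge (Manning's equation):
  Q = (1/0.0196) * 7.31 * 0.922^(2/3) * 0.0017^(1/2) = 14.567 m^3/s
Step 2 — delivered flow: Q_field = 14.567*(1 - 22/100) = 11.362 m^3/s
Step 3 — volume delivered: V = 11.362 * 8*3600 = 327240 m^3
Step 4 — area served: A = V / (depth/1000) = 327240 / 0.088 = 3720000 m^2
Therefore the field area that can be irrigated = 3720000 m^2.


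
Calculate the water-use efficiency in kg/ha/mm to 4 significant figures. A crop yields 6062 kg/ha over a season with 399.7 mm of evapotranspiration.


Approach: apply the water-use efficiency ratio, WUE = yield/ET.
WUE = 6062 / 399.7 = 15.17 kg/ha/mm
Therefore the water-use efficiency = 15.17 kg/ha/mm.


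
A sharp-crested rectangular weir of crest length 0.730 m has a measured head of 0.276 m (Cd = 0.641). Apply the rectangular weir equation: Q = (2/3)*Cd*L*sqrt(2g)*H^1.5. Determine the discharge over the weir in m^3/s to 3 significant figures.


Q = (2/3)*0.641*0.730*sqrt(2*9.81)*0.276^1.5 = 0.200 m^3/s
Therefore the discharge over the weir = 0.200 m^3/s.


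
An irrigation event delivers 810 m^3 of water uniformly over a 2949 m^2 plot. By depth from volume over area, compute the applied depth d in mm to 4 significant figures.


Approach: apply depth from volume over area, d = (V/A)*1000.
d = (810 / 2949) * 1000 = 274.7 mm
Therefore the applied depth d = 274.7 mm.


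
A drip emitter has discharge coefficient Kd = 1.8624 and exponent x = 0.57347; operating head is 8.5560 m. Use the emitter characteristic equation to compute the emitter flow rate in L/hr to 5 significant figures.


Approach: apply the emitter characteristic equation, q = Kd * h^x.
q = 1.8624 * 8.5560^0.57347 = 6.3783 L/hr
Therefore the emitter flow rate = 6.3783 L/hr.


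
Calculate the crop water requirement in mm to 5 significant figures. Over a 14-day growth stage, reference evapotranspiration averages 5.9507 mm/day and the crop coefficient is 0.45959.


Approach: apply the crop water requirement relation, CWR = ET0 * Kc * days.
CWR = 5.9507 * 0.45959 * 14 = 38.288 mm
Therefore the crop water requirement = 38.288 mm.


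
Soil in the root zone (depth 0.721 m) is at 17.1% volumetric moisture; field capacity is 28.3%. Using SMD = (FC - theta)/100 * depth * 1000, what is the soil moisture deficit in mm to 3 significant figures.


SMD = (28.3 - 17.1)/100 * 0.721 * 1000 = 80.8 mm
Therefore the soil moisture deficit = 80.8 mm.


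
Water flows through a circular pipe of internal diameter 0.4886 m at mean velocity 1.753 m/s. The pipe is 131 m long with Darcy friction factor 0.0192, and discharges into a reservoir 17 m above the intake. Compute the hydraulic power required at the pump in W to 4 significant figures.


Approach: apply continuity + Darcy-Weisbach + hydraulic power, Q = A*v; hf = f*(L/D)*(v^2/(2g)); H = static + hf; P = rho*g*Q*H.
Step 1 — flow rate (continuity, Q = A*v):
  A = pi*(0.4886/2)^2 = 0.187498 m^2
  Q = 0.187498 * 1.753 = 0.328684 m^3/s
Step 2 — friction head loss (Darcy-Weisbach):
  hf = 0.0192 * (131/0.4886) * (1.753^2 / (2*9.81))
  hf = 0.806276 m
Step 3 — total head: H = 17 + 0.806276 = 17.8063 m
Step 4 — hydraulic power (P = rho*g*Q*H):
  P = 1000 * 9.81 * 0.328684 * 17.8063 = 57410 W
Therefore the hydraulic power required at the pump = 57410 W.


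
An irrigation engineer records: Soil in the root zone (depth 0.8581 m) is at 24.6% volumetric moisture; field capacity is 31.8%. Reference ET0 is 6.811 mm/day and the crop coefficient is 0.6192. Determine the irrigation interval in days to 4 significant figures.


Approach: apply soil-water budget scheduling, SMD = (FC-theta)/100*depth*1000; ETc = ET0*Kc; interval = SMD/ETc.
Step 1 — soil moisture deficit:
  SMD = (31.8 - 24.6)/100 * 0.8581 * 1000 = 61.7832 mm
Step 2 — daily crop ET (ETc = ET0*Kc):
  ETc = 6.811 * 0.6192 = 4.21737 mm/day
Step 3 — irrigation interval (SMD/ETc):
  interval = 61.7832 / 4.21737 = 14.65 days
Therefore the irrigation interval = 14.65 days.


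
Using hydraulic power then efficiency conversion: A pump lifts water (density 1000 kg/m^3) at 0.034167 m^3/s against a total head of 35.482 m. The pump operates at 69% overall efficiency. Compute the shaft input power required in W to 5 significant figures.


Approach: apply hydraulic power then efficiency conversion, P = rho*g*Q*H; P_in = P/eta.
Step 1 — hydraulic power (P = rho*g*Q*H):
  P = 1000 * 9.81 * 0.034167 * 35.482 = 11892.80 W
Step 2 — input power: P_in = P/eta = 11892.80 / 0.69 = 17236 W
Therefore the shaft input power required = 17236 W.


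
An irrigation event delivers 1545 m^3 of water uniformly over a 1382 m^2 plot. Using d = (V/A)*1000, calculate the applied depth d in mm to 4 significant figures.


d = (1545 / 1382) * 1000 = 1118 mm
Therefore the applied depth d = 1118 mm.


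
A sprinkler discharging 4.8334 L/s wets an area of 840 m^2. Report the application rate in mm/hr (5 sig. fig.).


Approach: apply the application rate relation, rate = (Q/A)*3600.
rate = (4.8334 / 840) * 3600 = 20.715 mm/hr
Therefore the application rate = 20.715 mm/hr.


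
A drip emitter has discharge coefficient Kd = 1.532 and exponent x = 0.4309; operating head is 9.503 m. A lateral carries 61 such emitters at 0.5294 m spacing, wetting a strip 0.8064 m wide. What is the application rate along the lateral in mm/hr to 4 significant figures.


Approach: apply the emitter equation with a lateral mass balance, q = Kd*h^x; Q = n*q; rate = Q/(n*spacing*width).
Step 1 — single emitter flow (q = Kd*h^x):
  q = 1.532 * 9.503^0.4309 = 4.04221 L/hr
Step 2 — total lateral flow: Q = 61 * 4.04221 = 246.575 L/hr
Step 3 — wetted area: A = 61 * 0.5294 * 0.8064 = 26.0414 m^2
Step 4 — application rate: Q/A = 246.575/26.0414 = 9.469 mm/hr
Therefore the application rate along the lateral = 9.469 mm/hr.


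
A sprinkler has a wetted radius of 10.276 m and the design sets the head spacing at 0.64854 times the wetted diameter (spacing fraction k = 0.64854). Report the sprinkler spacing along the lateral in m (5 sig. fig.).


Approach: apply the sprinkler spacing rule (spacing as a fraction of wetted diameter), S = k*(2*R).
S = 0.64854 * (2 * 10.276) = 13.329 m
Therefore the sprinkler spacing along the lateral = 13.329 m.


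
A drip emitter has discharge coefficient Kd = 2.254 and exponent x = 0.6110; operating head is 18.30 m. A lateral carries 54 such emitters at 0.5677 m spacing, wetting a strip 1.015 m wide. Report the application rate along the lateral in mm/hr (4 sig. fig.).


Approach: apply the emitter equation with a lateral mass balance, q = Kd*h^x; Q = n*q; rate = Q/(n*spacing*width).
Step 1 — single emitter flow (q = Kd*h^x):
  q = 2.254 * 18.30^0.6110 = 13.3141 L/hr
Step 2 — total lateral flow: Q = 54 * 13.3141 = 718.961 L/hr
Step 3 — wetted area: A = 54 * 0.5677 * 1.015 = 31.1156 m^2
Step 4 — application rate: Q/A = 718.961/31.1156 = 23.11 mm/hr
Therefore the application rate along the lateral = 23.11 mm/hr.


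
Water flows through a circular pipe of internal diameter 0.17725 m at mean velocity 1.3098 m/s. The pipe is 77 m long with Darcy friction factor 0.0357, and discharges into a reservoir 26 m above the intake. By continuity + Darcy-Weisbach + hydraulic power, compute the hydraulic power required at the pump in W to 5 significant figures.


Approach: apply continuity + Darcy-Weisbach + hydraulic power, Q = A*v; hf = f*(L/D)*(v^2/(2g)); H = static + hf; P = rho*g*Q*H.
Step 1 — flow rate (continuity, Q = A*v):
  A = pi*(0.17725/2)^2 = 0.02467530 m^2
  Q = 0.02467530 * 1.3098 = 0.03231970 m^3/s
Step 2 — friction head loss (Darcy-Weisbach):
  hf = 0.0357 * (77/0.17725) * (1.3098^2 / (2*9.81))
  hf = 1.356075 m
Step 3 — total head: H = 26 + 1.356075 = 27.35607 m
Step 4 — hydraulic power (P = rho*g*Q*H):
  P = 1000 * 9.81 * 0.03231970 * 27.35607 = 8673.4 W
Therefore the hydraulic power required at the pump = 8673.4 W.


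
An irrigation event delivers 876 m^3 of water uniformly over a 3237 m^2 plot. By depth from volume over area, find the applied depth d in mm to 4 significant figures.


Approach: apply depth from volume over area, d = (V/A)*1000.
d = (876 / 3237) * 1000 = 270.6 mm
Therefore the applied depth d = 270.6 mm.


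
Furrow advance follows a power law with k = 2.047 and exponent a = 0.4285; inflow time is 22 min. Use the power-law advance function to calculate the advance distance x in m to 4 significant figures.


Approach: apply the power-law advance function, x = k*t^a.
x = 2.047 * 22^0.4285 = 7.697 m
Therefore the advance distance x = 7.697 m.


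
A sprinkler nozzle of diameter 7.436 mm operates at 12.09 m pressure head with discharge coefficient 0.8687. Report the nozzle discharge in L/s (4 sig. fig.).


Approach: apply the orifice equation, Q = Cd*A*sqrt(2*g*h), A = pi*(d/2)^2.
A = pi*(7.436e-3/2)^2 = 4.34279e-05 m^2
Q = 0.8687 * 4.34279e-05 * sqrt(2*9.81*12.09) * 1000 = 0.5810 L/s
Therefore the nozzle discharge = 0.5810 L/s.


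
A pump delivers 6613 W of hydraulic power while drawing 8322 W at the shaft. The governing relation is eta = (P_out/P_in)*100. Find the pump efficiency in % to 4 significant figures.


eta = (6613 / 8322) * 100 = 79.46 %
Therefore the pump efficiency = 79.46 %.


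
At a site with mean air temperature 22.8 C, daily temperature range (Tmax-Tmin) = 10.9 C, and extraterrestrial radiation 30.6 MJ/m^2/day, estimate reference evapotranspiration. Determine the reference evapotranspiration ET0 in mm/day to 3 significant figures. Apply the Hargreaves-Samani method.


Approach: apply the Hargreaves-Samani method, ET0 = 0.0023*(Tmean+17.8)*sqrt(Tmax-Tmin)*0.408*Ra.
ET0 = 0.0023*(22.8+17.8)*sqrt(10.9)*0.408*30.6 = 3.85 mm/day
Therefore the reference evapotranspiration ET0 = 3.85 mm/day.


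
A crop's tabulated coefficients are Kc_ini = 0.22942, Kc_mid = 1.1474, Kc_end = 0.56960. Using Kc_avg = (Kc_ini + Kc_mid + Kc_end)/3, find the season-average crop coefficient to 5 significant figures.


Kc_avg = (0.22942 + 1.1474 + 0.56960)/3 = 0.64881
Therefore the season-average crop coefficient = 0.64881.


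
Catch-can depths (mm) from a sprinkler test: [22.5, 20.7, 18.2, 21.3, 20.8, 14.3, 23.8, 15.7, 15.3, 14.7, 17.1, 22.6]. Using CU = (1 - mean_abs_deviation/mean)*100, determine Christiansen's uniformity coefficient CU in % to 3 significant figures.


mean = 18.917 mm
mean |d_i - mean| = 3.0333 mm
CU = (1 - 3.0333/18.917)*100 = 84.0 %
Therefore Christiansen's uniformity coefficient CU = 84.0 %.


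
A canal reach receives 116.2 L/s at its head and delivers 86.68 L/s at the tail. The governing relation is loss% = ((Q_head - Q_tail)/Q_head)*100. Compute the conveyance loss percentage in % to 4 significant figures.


loss = ((116.2 - 86.68)/116.2)*100 = 25.40 %
Therefore the conveyance loss percentage = 25.40 %.


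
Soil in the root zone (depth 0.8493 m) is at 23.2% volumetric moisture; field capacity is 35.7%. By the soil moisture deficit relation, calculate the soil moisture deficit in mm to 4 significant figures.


Approach: apply the soil moisture deficit relation, SMD = (FC - theta)/100 * depth * 1000.
SMD = (35.7 - 23.2)/100 * 0.8493 * 1000 = 106.2 mm
Therefore the soil moisture deficit = 106.2 mm.


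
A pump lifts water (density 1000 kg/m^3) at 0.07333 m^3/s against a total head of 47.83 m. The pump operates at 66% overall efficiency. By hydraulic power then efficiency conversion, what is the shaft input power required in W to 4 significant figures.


Approach: apply hydraulic power then efficiency conversion, P = rho*g*Q*H; P_in = P/eta.
Step 1 — hydraulic power (P = rho*g*Q*H):
  P = 1000 * 9.81 * 0.07333 * 47.83 = 34407.3 W
Step 2 — input power: P_in = P/eta = 34407.3 / 0.66 = 52130 W
Therefore the shaft input power required = 52130 W.


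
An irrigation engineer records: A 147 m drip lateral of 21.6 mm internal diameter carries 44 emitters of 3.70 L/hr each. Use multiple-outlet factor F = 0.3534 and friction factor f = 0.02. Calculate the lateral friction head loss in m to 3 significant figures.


Approach: apply Darcy-Weisbach with the multiple-outlet F-factor, Q = n*q/(3600*1000) m^3/s; v = Q/A; hf = F*f*(L/D)*(v^2/(2g)).
Q = 44*3.70/(3600*1000) = 4.5222e-05 m^3/s
A = pi*(21.6e-3/2)^2 = 3.6644e-04 m^2, so v = Q/A = 0.12341 m/s
hf = 0.3534*0.02*(147/0.0216)*(0.12341^2/(2*9.81)) = 0.0373 m
Therefore the lateral friction head loss = 0.0373 m.


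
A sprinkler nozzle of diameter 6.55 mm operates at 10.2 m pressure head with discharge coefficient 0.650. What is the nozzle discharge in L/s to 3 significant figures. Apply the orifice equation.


Approach: apply the orifice equation, Q = Cd*A*sqrt(2*g*h), A = pi*(d/2)^2.
A = pi*(6.55e-3/2)^2 = 3.3696e-05 m^2
Q = 0.650 * 3.3696e-05 * sqrt(2*9.81*10.2) * 1000 = 0.310 L/s
Therefore the nozzle discharge = 0.310 L/s.


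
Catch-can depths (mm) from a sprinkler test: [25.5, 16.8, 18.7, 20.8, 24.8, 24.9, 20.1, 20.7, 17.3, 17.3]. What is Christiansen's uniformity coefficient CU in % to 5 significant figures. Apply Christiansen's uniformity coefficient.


Approach: apply Christiansen's uniformity coefficient, CU = (1 - mean_abs_deviation/mean)*100.
mean = 20.69000 mm
mean |d_i - mean| = 2.650000 mm
CU = (1 - 2.650000/20.69000)*100 = 87.192 %
Therefore Christiansen's uniformity coefficient CU = 87.192 %.


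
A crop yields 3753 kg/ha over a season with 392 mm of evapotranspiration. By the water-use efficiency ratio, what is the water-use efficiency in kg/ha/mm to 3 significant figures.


Approach: apply the water-use efficiency ratio, WUE = yield/ET.
WUE = 3753 / 392 = 9.57 kg/ha/mm
Therefore the water-use efficiency = 9.57 kg/ha/mm.


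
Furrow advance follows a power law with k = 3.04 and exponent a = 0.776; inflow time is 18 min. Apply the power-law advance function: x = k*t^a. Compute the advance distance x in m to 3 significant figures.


x = 3.04 * 18^0.776 = 28.6 m
Therefore the advance distance x = 28.6 m.


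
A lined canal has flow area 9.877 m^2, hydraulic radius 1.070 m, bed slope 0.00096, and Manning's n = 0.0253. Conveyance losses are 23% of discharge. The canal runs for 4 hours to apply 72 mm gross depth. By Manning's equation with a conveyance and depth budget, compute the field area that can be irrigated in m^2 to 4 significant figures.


Approach: apply Manning's equation with a conveyance and depth budget, Q = (1/n)*A*R^(2/3)*S^(1/2); Q_field = Q*(1-loss); Area = Q_field*t/(d/1000).
Step 1 — canal discharge (Manning's equation):
  Q = (1/0.0253) * 9.877 * 1.070^(2/3) * 0.00096^(1/2) = 12.6540 m^3/s
Step 2 — delivered flow: Q_field = 12.6540*(1 - 23/100) = 9.74361 m^3/s
Step 3 — volume delivered: V = 9.74361 * 4*3600 = 140308 m^3
Step 4 — area served: A = V / (depth/1000) = 140308 / 0.072 = 1949000 m^2
Therefore the field area that can be irrigated = 1949000 m^2.


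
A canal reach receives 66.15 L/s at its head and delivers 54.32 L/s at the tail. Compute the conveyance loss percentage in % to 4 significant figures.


Approach: apply the conveyance loss ratio, loss% = ((Q_head - Q_tail)/Q_head)*100.
loss = ((66.15 - 54.32)/66.15)*100 = 17.88 %
Therefore the conveyance loss percentage = 17.88 %.


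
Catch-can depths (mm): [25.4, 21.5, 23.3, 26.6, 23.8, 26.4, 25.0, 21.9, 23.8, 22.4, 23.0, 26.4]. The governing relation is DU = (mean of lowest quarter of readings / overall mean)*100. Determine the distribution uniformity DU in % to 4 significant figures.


sorted lowest 3 of 12: [21.5, 21.9, 22.4] -> mean = 21.9333 mm
overall mean = 24.1250 mm
DU = (21.9333/24.1250)*100 = 90.92 %
Therefore the distribution uniformity DU = 90.92 %.


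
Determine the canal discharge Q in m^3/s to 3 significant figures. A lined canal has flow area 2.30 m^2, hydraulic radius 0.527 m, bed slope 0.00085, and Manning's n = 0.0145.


Approach: apply Manning's equation, Q = (1/n)*A*R^(2/3)*S^(1/2).
Q = (1/0.0145) * 2.30 * 0.527^(2/3) * 0.00085^(1/2) = 3.02 m^3/s
Therefore the canal discharge Q = 3.02 m^3/s.


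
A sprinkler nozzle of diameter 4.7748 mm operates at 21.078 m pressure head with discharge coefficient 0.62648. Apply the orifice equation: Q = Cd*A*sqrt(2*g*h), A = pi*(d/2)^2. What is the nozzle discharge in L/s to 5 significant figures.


A = pi*(4.7748e-3/2)^2 = 1.790607e-05 m^2
Q = 0.62648 * 1.790607e-05 * sqrt(2*9.81*21.078) * 1000 = 0.22812 L/s
Therefore the nozzle discharge = 0.22812 L/s.


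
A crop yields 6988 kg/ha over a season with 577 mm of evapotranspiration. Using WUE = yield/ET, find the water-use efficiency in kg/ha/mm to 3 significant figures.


WUE = 6988 / 577 = 12.1 kg/ha/mm
Therefore the water-use efficiency = 12.1 kg/ha/mm.


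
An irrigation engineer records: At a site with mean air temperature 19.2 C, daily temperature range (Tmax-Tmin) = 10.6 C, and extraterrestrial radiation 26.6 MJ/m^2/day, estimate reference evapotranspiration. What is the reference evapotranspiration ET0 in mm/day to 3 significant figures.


Approach: apply the Hargreaves-Samani method, ET0 = 0.0023*(Tmean+17.8)*sqrt(Tmax-Tmin)*0.408*Ra.
ET0 = 0.0023*(19.2+17.8)*sqrt(10.6)*0.408*26.6 = 3.01 mm/day
Therefore the reference evapotranspiration ET0 = 3.01 mm/day.


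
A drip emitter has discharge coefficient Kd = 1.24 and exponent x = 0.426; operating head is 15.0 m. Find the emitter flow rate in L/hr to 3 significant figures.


Approach: apply the emitter characteristic equation, q = Kd * h^x.
q = 1.24 * 15.0^0.426 = 3.93 L/hr
Therefore the emitter flow rate = 3.93 L/hr.


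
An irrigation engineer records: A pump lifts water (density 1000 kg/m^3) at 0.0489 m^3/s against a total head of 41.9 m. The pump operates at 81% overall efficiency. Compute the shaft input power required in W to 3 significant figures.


Approach: apply hydraulic power then efficiency conversion, P = rho*g*Q*H; P_in = P/eta.
Step 1 — hydraulic power (P = rho*g*Q*H):
  P = 1000 * 9.81 * 0.0489 * 41.9 = 20100 W
Step 2 — input power: P_in = P/eta = 20100 / 0.81 = 24800 W
Therefore the shaft input power required = 24800 W.


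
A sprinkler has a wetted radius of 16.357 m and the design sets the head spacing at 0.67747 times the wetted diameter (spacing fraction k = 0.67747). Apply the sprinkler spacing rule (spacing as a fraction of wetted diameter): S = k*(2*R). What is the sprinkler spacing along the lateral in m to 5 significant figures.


S = 0.67747 * (2 * 16.357) = 22.163 m
Therefore the sprinkler spacing along the lateral = 22.163 m.


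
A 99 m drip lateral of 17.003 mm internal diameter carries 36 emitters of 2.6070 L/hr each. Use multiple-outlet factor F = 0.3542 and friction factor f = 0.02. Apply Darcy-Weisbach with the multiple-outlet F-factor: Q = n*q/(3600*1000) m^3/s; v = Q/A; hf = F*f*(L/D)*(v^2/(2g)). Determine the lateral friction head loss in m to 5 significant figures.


Q = 36*2.6070/(3600*1000) = 2.607000e-05 m^3/s
A = pi*(17.003e-3/2)^2 = 2.270602e-04 m^2, so v = Q/A = 0.1148154 m/s
hf = 0.3542*0.02*(99/0.017003)*(0.1148154^2/(2*9.81)) = 0.027713 m
Therefore the lateral friction head loss = 0.027713 m.


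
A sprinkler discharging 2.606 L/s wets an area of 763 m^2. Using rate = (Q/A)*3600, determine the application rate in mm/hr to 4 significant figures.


rate = (2.606 / 763) * 3600 = 12.30 mm/hr
Therefore the application rate = 12.30 mm/hr.


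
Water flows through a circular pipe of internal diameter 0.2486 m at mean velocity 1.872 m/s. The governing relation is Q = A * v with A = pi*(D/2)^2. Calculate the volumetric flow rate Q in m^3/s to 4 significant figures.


A = pi*(0.2486/2)^2 = 0.0485391 m^2
Q = 0.0485391 * 1.872 = 0.09087 m^3/s
Therefore the volumetric flow rate Q = 0.09087 m^3/s.


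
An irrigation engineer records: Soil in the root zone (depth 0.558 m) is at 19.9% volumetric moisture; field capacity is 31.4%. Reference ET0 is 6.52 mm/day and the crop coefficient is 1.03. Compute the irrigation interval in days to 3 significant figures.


Approach: apply soil-water budget scheduling, SMD = (FC-theta)/100*depth*1000; ETc = ET0*Kc; interval = SMD/ETc.
Step 1 — soil moisture deficit:
  SMD = (31.4 - 19.9)/100 * 0.558 * 1000 = 64.170 mm
Step 2 — daily crop ET (ETc = ET0*Kc):
  ETc = 6.52 * 1.03 = 6.7156 mm/day
Step 3 — irrigation interval (SMD/ETc):
  interval = 64.170 / 6.7156 = 9.56 days
Therefore the irrigation interval = 9.56 days.


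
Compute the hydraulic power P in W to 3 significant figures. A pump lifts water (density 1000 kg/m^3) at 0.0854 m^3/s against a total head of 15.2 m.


Approach: apply the hydraulic power relation, P = rho*g*Q*H.
P = 1000 * 9.81 * 0.0854 * 15.2 = 12700 W
Therefore the hydraulic power P = 12700 W.


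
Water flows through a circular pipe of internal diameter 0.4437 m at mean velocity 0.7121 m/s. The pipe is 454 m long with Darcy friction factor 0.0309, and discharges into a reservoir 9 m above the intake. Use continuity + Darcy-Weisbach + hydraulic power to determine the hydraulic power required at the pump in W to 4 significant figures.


Approach: apply continuity + Darcy-Weisbach + hydraulic power, Q = A*v; hf = f*(L/D)*(v^2/(2g)); H = static + hf; P = rho*g*Q*H.
Step 1 — flow rate (continuity, Q = A*v):
  A = pi*(0.4437/2)^2 = 0.154621 m^2
  Q = 0.154621 * 0.7121 = 0.110106 m^3/s
Step 2 — friction head loss (Darcy-Weisbach):
  hf = 0.0309 * (454/0.4437) * (0.7121^2 / (2*9.81))
  hf = 0.817161 m
Step 3 — total head: H = 9 + 0.817161 = 9.81716 m
Step 4 — hydraulic power (P = rho*g*Q*H):
  P = 1000 * 9.81 * 0.110106 * 9.81716 = 10600 W
Therefore the hydraulic power required at the pump = 10600 W.


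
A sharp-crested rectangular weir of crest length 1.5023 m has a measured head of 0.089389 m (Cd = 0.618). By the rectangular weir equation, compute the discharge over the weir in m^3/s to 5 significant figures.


Approach: apply the rectangular weir equation, Q = (2/3)*Cd*L*sqrt(2g)*H^1.5.
Q = (2/3)*0.618*1.5023*sqrt(2*9.81)*0.089389^1.5 = 0.073271 m^3/s
Therefore the discharge over the weir = 0.073271 m^3/s.


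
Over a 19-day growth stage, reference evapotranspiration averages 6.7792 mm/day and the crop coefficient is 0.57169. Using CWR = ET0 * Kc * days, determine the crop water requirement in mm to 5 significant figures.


CWR = 6.7792 * 0.57169 * 19 = 73.636 mm
Therefore the crop water requirement = 73.636 mm.


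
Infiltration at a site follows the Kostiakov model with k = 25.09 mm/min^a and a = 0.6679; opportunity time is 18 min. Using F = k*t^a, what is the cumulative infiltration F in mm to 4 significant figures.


F = 25.09 * 18^0.6679 = 172.9 mm
Therefore the cumulative infiltration F = 172.9 mm.


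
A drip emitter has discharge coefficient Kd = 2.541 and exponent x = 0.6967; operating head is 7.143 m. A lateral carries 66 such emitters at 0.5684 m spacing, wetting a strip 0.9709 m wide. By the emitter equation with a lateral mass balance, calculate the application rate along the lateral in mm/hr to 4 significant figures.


Approach: apply the emitter equation with a lateral mass balance, q = Kd*h^x; Q = n*q; rate = Q/(n*spacing*width).
Step 1 — single emitter flow (q = Kd*h^x):
  q = 2.541 * 7.143^0.6967 = 9.99777 L/hr
Step 2 — total lateral flow: Q = 66 * 9.99777 = 659.853 L/hr
Step 3 — wetted area: A = 66 * 0.5684 * 0.9709 = 36.4227 m^2
Step 4 — application rate: Q/A = 659.853/36.4227 = 18.12 mm/hr
Therefore the application rate along the lateral = 18.12 mm/hr.


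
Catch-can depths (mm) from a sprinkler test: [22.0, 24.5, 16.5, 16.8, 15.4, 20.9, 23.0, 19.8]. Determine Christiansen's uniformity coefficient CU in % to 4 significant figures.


Approach: apply Christiansen's uniformity coefficient, CU = (1 - mean_abs_deviation/mean)*100.
mean = 19.8625 mm
mean |d_i - mean| = 2.73750 mm
CU = (1 - 2.73750/19.8625)*100 = 86.22 %
Therefore Christiansen's uniformity coefficient CU = 86.22 %.


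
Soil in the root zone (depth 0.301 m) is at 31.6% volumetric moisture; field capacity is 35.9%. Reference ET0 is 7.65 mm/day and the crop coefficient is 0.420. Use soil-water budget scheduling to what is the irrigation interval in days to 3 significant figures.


Approach: apply soil-water budget scheduling, SMD = (FC-theta)/100*depth*1000; ETc = ET0*Kc; interval = SMD/ETc.
Step 1 — soil moisture deficit:
  SMD = (35.9 - 31.6)/100 * 0.301 * 1000 = 12.943 mm
Step 2 — daily crop ET (ETc = ET0*Kc):
  ETc = 7.65 * 0.420 = 3.2130 mm/day
Step 3 — irrigation interval (SMD/ETc):
  interval = 12.943 / 3.2130 = 4.03 days
Therefore the irrigation interval = 4.03 days.
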